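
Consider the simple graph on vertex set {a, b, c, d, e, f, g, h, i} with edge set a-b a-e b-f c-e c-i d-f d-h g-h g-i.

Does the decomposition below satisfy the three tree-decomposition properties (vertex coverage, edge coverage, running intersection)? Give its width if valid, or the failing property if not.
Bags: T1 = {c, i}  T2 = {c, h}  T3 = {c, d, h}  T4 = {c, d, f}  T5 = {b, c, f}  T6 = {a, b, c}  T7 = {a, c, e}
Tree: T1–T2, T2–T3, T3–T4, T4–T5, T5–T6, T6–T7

No — vertex g appears in no bag.

A tree decomposition must satisfy three properties: every vertex lies in some bag; for every edge, both endpoints lie together in some bag; and for every vertex, the bags containing it form a connected subtree. Here vertex g appears in no bag, so the decomposition is invalid.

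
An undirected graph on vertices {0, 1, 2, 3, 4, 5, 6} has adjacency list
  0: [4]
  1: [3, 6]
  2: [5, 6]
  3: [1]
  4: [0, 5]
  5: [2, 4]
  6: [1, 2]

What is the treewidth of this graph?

A width-1 tree decomposition is:
Bags: B1 = {0, 4}  B2 = {4, 5}  B3 = {2, 5}  B4 = {2, 6}  B5 = {1, 6}  B6 = {1, 3}
Tree: B1–B2, B2–B3, B3–B4, B4–B5, B5–B6
The largest bag has 2 vertices, giving width 1; this decomposition certifies tw(G) ≤ 1. Since G has at least one edge (e.g. 0–4), it is not an edgeless graph, so tw(G) ≥ 1. Therefore the treewidth is 1.

1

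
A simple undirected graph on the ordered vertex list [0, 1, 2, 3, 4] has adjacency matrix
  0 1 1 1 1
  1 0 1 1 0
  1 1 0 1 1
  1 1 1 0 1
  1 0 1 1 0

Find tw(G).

A width-3 tree decomposition is:
Bags: B1 = {0, 1, 2, 3}  B2 = {0, 2, 3, 4}
Tree: B1–B2
The largest bag has 4 vertices, giving width 3; this decomposition certifies tw(G) ≤ 3. For the lower bound, the 4 vertices {0, 1, 2, 3} are pairwise adjacent, and any tree decomposition puts a clique entirely inside one bag — forcing width ≥ 3. The upper and lower bounds meet at 3, so that is the treewidth.

3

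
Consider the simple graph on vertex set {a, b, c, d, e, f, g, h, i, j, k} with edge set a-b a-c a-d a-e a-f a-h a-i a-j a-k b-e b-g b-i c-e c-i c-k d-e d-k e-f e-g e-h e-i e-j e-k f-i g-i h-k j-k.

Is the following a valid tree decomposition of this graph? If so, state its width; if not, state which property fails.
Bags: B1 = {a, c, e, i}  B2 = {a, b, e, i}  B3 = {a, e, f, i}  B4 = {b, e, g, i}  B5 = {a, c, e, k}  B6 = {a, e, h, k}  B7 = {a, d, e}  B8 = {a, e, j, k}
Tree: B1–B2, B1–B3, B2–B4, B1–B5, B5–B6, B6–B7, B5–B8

No — edge (k,d) lies in no bag.

A tree decomposition must satisfy three properties: every vertex lies in some bag; for every edge, both endpoints lie together in some bag; and for every vertex, the bags containing it form a connected subtree. Here edge (k,d) lies in no bag, so the decomposition is invalid.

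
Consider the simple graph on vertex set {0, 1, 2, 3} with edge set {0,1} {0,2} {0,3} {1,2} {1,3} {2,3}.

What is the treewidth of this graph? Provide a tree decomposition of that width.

A single bag containing all 4 vertices is trivially a valid decomposition of width 3. For the lower bound, the 4 vertices {0, 1, 2, 3} are pairwise adjacent, and any tree decomposition puts a clique entirely inside one bag — forcing width ≥ 3. Combining the bounds, tw(G) = 3.

Treewidth 3.
One optimal decomposition is:
Bags: B1 = {0, 1, 2, 3}
Tree: (single bag)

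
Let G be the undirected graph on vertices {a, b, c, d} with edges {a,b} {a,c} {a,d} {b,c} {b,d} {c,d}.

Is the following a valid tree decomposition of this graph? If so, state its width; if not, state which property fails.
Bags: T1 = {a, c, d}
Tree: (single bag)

No — vertex b appears in no bag.

A tree decomposition must satisfy three properties: every vertex lies in some bag; for every edge, both endpoints lie together in some bag; and for every vertex, the bags containing it form a connected subtree. Here vertex b appears in no bag, so the decomposition is invalid.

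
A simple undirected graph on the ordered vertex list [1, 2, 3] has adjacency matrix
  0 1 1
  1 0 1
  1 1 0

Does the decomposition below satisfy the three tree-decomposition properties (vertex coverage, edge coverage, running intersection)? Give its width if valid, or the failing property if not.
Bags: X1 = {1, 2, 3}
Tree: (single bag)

Yes; width 2.

Vertex coverage: the bags together contain {1, 2, 3}, the full vertex set. Edge coverage: each edge of G has both endpoints in at least one bag. Running intersection: for every vertex, the bags containing it form a connected subtree. All three properties hold, so this is a valid tree decomposition of width max|bag| − 1 = 2, and hence tw(G) ≤ 2.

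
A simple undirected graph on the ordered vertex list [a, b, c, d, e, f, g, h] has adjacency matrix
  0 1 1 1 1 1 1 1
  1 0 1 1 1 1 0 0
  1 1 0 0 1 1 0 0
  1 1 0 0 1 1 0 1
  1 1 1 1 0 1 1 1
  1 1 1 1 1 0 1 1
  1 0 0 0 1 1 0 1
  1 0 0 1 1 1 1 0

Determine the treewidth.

4

A width-4 tree decomposition is:
Bags: B1 = {a, b, c, e, f}  B2 = {a, b, d, e, f}  B3 = {a, d, e, f, h}  B4 = {a, e, f, g, h}
Tree: B1–B2, B2–B3, B3–B4
Every bag has size at most 5, so the width is 5 − 1 = 4 and tw(G) ≤ 4. For the lower bound, the 5 vertices {a, d, e, f, h} are pairwise adjacent, and any tree decomposition puts a clique entirely inside one bag — forcing width ≥ 4. Combining the bounds, tw(G) = 4.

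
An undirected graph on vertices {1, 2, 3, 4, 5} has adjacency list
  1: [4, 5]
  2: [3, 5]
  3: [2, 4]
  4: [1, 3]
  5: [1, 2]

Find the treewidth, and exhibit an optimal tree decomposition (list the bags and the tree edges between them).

Each bag holds 3 vertices, so the decomposition has width 2, which upper-bounds the treewidth. For the lower bound, G contains the cycle 4–3–2–5–1–4, so G is not a forest; only forests have treewidth ≤ 1, hence tw(G) ≥ 2. The upper and lower bounds meet at 2, so that is the treewidth.

Treewidth 2.
One such decomposition:
Bags: B1 = {2, 3, 4}  B2 = {2, 4, 5}  B3 = {1, 4, 5}
Tree: B1–B2, B2–B3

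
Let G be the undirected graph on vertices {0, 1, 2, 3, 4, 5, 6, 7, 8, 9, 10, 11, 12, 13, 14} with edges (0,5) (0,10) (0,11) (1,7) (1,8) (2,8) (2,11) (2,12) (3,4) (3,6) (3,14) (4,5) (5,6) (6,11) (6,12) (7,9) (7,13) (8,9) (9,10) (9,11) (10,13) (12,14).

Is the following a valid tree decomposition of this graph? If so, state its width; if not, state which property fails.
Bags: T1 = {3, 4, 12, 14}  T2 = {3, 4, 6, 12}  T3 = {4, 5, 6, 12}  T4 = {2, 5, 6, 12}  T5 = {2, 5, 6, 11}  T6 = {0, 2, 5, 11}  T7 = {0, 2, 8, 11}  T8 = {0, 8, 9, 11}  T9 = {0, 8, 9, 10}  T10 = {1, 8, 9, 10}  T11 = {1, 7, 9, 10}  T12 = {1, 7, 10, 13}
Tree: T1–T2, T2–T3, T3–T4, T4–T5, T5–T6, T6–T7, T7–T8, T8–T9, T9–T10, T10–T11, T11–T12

Checking the three conditions: (i) the bags cover all of {0, 1, 2, 3, 4, 5, 6, 7, 8, 9, 10, 11, 12, 13, 14}; (ii) for each edge, some bag contains both endpoints; (iii) the bags containing any fixed vertex form a subtree. All hold, so the decomposition is valid with width 4 − 1 = 3.

Yes; width 3.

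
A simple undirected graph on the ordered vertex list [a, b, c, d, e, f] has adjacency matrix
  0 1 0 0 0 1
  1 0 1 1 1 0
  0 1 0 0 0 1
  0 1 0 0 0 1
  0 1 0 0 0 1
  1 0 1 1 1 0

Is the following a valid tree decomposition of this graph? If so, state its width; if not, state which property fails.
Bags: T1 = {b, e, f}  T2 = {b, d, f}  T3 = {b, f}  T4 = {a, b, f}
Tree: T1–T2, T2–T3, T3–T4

A tree decomposition must satisfy three properties: every vertex lies in some bag; for every edge, both endpoints lie together in some bag; and for every vertex, the bags containing it form a connected subtree. Here vertex c appears in no bag, so the decomposition is invalid.

No — vertex c appears in no bag.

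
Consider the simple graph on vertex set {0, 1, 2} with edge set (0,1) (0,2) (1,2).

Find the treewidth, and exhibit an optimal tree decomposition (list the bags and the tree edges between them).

Treewidth 2.
One such decomposition:
Bags: B1 = {0, 1, 2}
Tree: (single bag)

A single bag containing all 3 vertices is trivially a valid decomposition of width 2. For the lower bound, the 3 vertices {0, 1, 2} are pairwise adjacent, and any tree decomposition puts a clique entirely inside one bag — forcing width ≥ 2. The upper and lower bounds meet at 2, so that is the treewidth.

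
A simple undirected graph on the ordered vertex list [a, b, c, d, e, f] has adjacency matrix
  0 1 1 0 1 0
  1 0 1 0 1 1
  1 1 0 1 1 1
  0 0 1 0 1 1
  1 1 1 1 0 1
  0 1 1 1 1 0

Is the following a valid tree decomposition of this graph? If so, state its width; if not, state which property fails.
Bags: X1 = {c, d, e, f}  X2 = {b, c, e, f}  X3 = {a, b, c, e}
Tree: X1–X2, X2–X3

Every vertex of G appears in some bag (union = {a, b, c, d, e, f}); every edge is covered by a bag; and for each vertex v the set of bags containing v is connected in the bag tree. The decomposition is therefore valid. The largest bag has 4 vertices, so the width is 3.

Yes; width 3.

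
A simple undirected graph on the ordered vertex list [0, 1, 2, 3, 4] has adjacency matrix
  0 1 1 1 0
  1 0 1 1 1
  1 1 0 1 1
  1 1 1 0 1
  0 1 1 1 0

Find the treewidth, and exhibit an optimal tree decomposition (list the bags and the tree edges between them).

Each bag holds 4 vertices, so the decomposition has width 3, which upper-bounds the treewidth. For the lower bound, the 4 vertices {0, 1, 2, 3} are pairwise adjacent, and any tree decomposition puts a clique entirely inside one bag — forcing width ≥ 3. Combining the bounds, tw(G) = 3.

Treewidth 3.
Bags: B1 = {1, 2, 3, 4}  B2 = {0, 1, 2, 3}
Tree: B1–B2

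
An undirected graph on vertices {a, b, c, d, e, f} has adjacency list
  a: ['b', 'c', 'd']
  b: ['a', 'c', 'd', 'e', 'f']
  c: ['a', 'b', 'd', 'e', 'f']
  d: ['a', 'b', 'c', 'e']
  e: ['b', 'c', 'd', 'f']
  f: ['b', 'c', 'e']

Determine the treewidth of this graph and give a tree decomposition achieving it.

Treewidth 3.
One such decomposition:
Bags: B1 = {a, b, c, d}  B2 = {b, c, d, e}  B3 = {b, c, e, f}
Tree: B1–B2, B2–B3

The largest bag has 4 vertices, giving width 3; this decomposition certifies tw(G) ≤ 3. On the other hand G contains the 4-clique {b, c, d, e}. A clique must lie in a single bag of any decomposition, so no decomposition can have width below 3. The upper and lower bounds meet at 3, so that is the treewidth.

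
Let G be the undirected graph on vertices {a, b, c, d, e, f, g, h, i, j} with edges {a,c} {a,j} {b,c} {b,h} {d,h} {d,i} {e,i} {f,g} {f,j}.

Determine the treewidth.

1

A width-1 tree decomposition is:
Bags: B1 = {e, i}  B2 = {d, i}  B3 = {d, h}  B4 = {b, h}  B5 = {b, c}  B6 = {a, c}  B7 = {a, j}  B8 = {f, j}  B9 = {f, g}
Tree: B1–B2, B2–B3, B3–B4, B4–B5, B5–B6, B6–B7, B7–B8, B8–B9
Each bag holds 2 vertices, so the decomposition has width 1, which upper-bounds the treewidth. G has an edge, so its treewidth is at least 1. The upper and lower bounds meet at 1, so that is the treewidth.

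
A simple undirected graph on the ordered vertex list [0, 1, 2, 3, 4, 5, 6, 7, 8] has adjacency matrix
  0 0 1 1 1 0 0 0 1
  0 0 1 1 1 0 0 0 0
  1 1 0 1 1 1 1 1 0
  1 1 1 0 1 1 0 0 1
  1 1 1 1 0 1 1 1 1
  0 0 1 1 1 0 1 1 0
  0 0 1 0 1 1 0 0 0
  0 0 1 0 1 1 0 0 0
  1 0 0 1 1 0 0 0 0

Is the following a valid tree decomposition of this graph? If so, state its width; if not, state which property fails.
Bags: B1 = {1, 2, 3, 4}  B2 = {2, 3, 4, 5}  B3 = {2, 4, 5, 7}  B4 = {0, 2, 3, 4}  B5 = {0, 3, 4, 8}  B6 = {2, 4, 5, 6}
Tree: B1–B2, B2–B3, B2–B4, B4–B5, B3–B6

Checking the three conditions: (i) the bags cover all of {0, 1, 2, 3, 4, 5, 6, 7, 8}; (ii) for each edge, some bag contains both endpoints; (iii) the bags containing any fixed vertex form a subtree. All hold, so the decomposition is valid with width 4 − 1 = 3.

Yes; width 3.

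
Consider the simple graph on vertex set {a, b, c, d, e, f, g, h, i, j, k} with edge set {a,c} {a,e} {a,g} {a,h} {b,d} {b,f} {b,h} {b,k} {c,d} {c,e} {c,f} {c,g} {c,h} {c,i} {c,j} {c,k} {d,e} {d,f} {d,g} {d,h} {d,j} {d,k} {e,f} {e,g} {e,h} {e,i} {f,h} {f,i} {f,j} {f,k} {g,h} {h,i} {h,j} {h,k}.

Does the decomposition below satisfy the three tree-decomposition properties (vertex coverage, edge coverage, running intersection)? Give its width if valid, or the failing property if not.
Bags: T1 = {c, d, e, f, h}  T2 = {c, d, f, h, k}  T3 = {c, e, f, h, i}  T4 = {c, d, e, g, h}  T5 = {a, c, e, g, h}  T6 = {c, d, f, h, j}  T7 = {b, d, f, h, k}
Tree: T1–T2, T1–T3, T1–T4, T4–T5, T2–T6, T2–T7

Vertex coverage: the bags together contain {a, b, c, d, e, f, g, h, i, j, k}, the full vertex set. Edge coverage: each edge of G has both endpoints in at least one bag. Running intersection: for every vertex, the bags containing it form a connected subtree. All three properties hold, so this is a valid tree decomposition of width max|bag| − 1 = 4, and hence tw(G) ≤ 4.

Yes; width 4.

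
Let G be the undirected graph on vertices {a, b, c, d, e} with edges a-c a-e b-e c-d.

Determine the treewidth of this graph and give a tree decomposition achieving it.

Treewidth 1.
One such decomposition:
Bags: B1 = {b, e}  B2 = {a, e}  B3 = {a, c}  B4 = {c, d}
Tree: B1–B2, B2–B3, B3–B4

The largest bag has 2 vertices, giving width 1; this decomposition certifies tw(G) ≤ 1. G has an edge, so its treewidth is at least 1. The upper and lower bounds meet at 1, so that is the treewidth.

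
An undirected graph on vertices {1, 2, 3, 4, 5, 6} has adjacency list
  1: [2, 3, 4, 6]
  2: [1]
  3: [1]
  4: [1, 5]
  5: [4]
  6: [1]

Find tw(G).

A width-1 tree decomposition is:
Bags: B1 = {1, 4}  B2 = {1, 2}  B3 = {1, 3}  B4 = {4, 5}  B5 = {1, 6}
Tree: B1–B2, B1–B3, B1–B4, B1–B5
The largest bag has 2 vertices, giving width 1; this decomposition certifies tw(G) ≤ 1. Since G has at least one edge (e.g. 1–4), it is not an edgeless graph, so tw(G) ≥ 1. Combining the bounds, tw(G) = 1.

1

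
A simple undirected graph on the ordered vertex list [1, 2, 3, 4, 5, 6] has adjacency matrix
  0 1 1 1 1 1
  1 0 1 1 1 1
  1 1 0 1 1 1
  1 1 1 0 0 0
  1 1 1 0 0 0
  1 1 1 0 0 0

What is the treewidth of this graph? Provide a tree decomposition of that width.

Each bag holds 4 vertices, so the decomposition has width 3, which upper-bounds the treewidth. On the other hand G contains the 4-clique {1, 2, 3, 4}. A clique must lie in a single bag of any decomposition, so no decomposition can have width below 3. Therefore the treewidth is 3.

Treewidth 3.
Bags: B1 = {1, 2, 3, 5}  B2 = {1, 2, 3, 4}  B3 = {1, 2, 3, 6}
Tree: B1–B2, B2–B3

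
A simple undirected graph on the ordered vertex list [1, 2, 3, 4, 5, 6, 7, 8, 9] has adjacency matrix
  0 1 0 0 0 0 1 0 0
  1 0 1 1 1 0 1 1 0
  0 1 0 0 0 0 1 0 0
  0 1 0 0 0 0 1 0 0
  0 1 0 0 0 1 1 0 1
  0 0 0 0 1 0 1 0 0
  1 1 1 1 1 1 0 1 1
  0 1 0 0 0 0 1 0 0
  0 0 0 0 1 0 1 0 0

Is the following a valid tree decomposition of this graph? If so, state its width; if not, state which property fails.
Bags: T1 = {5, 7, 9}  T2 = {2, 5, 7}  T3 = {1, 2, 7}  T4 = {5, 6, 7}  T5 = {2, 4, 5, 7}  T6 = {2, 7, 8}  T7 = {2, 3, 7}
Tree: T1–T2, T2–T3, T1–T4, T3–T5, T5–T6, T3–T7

A tree decomposition must satisfy three properties: every vertex lies in some bag; for every edge, both endpoints lie together in some bag; and for every vertex, the bags containing it form a connected subtree. Here bags containing vertex 5 are not connected in the tree, so the decomposition is invalid.

No — bags containing vertex 5 are not connected in the tree.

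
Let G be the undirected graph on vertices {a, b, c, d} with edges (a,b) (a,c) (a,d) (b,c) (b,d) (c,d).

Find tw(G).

A width-3 tree decomposition is:
Bags: B1 = {a, b, c, d}
Tree: (single bag)
With just one bag of size 4, the width is 4 − 1 = 3, so tw(G) ≤ 3. On the other hand G contains the 4-clique {a, b, c, d}. A clique must lie in a single bag of any decomposition, so no decomposition can have width below 3. Combining the bounds, tw(G) = 3.

3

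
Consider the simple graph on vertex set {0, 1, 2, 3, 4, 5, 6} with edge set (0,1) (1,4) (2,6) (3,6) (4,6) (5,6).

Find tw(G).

1

A width-1 tree decomposition is:
Bags: B1 = {2, 6}  B2 = {4, 6}  B3 = {3, 6}  B4 = {1, 4}  B5 = {0, 1}  B6 = {5, 6}
Tree: B1–B2, B1–B3, B2–B4, B4–B5, B1–B6
The largest bag has 2 vertices, giving width 1; this decomposition certifies tw(G) ≤ 1. G has an edge, so its treewidth is at least 1. Hence tw(G) = 1 exactly.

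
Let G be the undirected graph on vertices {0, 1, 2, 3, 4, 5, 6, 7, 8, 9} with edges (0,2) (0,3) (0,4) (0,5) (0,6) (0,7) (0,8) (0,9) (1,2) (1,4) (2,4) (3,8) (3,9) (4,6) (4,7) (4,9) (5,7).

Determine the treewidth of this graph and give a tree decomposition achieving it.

Every bag has size at most 3, so the width is 3 − 1 = 2 and tw(G) ≤ 2. For the lower bound, the 3 vertices {0, 3, 8} are pairwise adjacent, and any tree decomposition puts a clique entirely inside one bag — forcing width ≥ 2. Hence tw(G) = 2 exactly.

Treewidth 2.
Bags: B1 = {1, 2, 4}  B2 = {0, 2, 4}  B3 = {0, 4, 7}  B4 = {0, 4, 6}  B5 = {0, 5, 7}  B6 = {0, 4, 9}  B7 = {0, 3, 9}  B8 = {0, 3, 8}
Tree: B1–B2, B2–B3, B2–B4, B3–B5, B3–B6, B6–B7, B7–B8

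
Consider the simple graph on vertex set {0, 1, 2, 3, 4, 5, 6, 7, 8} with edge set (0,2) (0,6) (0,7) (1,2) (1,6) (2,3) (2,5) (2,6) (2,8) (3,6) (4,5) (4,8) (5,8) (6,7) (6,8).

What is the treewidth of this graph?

2

A width-2 tree decomposition is:
Bags: B1 = {2, 5, 8}  B2 = {2, 6, 8}  B3 = {2, 3, 6}  B4 = {0, 2, 6}  B5 = {1, 2, 6}  B6 = {0, 6, 7}  B7 = {4, 5, 8}
Tree: B1–B2, B2–B3, B3–B4, B4–B5, B4–B6, B1–B7
Every bag has size at most 3, so the width is 3 − 1 = 2 and tw(G) ≤ 2. Conversely, {2, 5, 8} is a clique of size 3, and the vertices of any clique must share a bag in every tree decomposition; so some bag has ≥ 3 vertices and tw(G) ≥ 2. The upper and lower bounds meet at 2, so that is the treewidth.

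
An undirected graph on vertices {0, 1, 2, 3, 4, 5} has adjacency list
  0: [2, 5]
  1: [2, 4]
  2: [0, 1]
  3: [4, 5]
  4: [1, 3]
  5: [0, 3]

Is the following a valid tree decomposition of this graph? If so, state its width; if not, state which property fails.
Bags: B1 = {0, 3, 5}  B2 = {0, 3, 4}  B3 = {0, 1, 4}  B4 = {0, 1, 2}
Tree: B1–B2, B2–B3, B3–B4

Every vertex of G appears in some bag (union = {0, 1, 2, 3, 4, 5}); every edge is covered by a bag; and for each vertex v the set of bags containing v is connected in the bag tree. The decomposition is therefore valid. The largest bag has 3 vertices, so the width is 2.

Yes; width 2.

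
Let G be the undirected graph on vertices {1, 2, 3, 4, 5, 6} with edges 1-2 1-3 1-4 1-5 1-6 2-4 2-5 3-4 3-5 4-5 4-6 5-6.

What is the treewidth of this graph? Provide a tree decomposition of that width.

Treewidth 3.
One optimal decomposition is:
Bags: B1 = {1, 2, 4, 5}  B2 = {1, 4, 5, 6}  B3 = {1, 3, 4, 5}
Tree: B1–B2, B2–B3

Every bag has size at most 4, so the width is 4 − 1 = 3 and tw(G) ≤ 3. On the other hand G contains the 4-clique {1, 2, 4, 5}. A clique must lie in a single bag of any decomposition, so no decomposition can have width below 3. The upper and lower bounds meet at 3, so that is the treewidth.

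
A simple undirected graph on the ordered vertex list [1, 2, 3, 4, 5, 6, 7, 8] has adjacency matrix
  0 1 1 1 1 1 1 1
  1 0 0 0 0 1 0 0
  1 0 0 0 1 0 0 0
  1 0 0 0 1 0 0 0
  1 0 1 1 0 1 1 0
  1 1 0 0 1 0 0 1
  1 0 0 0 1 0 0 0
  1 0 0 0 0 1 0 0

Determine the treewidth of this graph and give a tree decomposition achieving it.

Treewidth 2.
Bags: B1 = {1, 4, 5}  B2 = {1, 5, 7}  B3 = {1, 5, 6}  B4 = {1, 3, 5}  B5 = {1, 6, 8}  B6 = {1, 2, 6}
Tree: B1–B2, B1–B3, B3–B4, B3–B5, B5–B6

The largest bag has 3 vertices, giving width 2; this decomposition certifies tw(G) ≤ 2. Conversely, {1, 6, 8} is a clique of size 3, and the vertices of any clique must share a bag in every tree decomposition; so some bag has ≥ 3 vertices and tw(G) ≥ 2. Hence tw(G) = 2 exactly.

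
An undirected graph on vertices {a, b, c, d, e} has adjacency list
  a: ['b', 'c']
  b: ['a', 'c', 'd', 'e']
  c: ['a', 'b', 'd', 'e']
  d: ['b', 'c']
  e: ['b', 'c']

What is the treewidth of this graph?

2

A width-2 tree decomposition is:
Bags: B1 = {b, c, d}  B2 = {a, b, c}  B3 = {b, c, e}
Tree: B1–B2, B2–B3
Every bag has size at most 3, so the width is 3 − 1 = 2 and tw(G) ≤ 2. For the lower bound, the 3 vertices {b, c, d} are pairwise adjacent, and any tree decomposition puts a clique entirely inside one bag — forcing width ≥ 2. Hence tw(G) = 2 exactly.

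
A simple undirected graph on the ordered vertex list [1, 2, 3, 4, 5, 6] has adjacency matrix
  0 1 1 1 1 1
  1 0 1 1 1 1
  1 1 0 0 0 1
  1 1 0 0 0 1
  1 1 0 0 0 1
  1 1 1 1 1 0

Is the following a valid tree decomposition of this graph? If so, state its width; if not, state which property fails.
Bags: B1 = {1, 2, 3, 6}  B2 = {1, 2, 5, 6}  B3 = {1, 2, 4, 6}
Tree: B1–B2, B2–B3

Every vertex of G appears in some bag (union = {1, 2, 3, 4, 5, 6}); every edge is covered by a bag; and for each vertex v the set of bags containing v is connected in the bag tree. The decomposition is therefore valid. The largest bag has 4 vertices, so the width is 3.

Yes; width 3.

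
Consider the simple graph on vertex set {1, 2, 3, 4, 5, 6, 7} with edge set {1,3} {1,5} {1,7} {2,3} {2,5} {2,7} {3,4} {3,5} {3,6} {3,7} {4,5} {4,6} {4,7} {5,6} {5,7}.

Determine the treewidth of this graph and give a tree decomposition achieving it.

Each bag holds 4 vertices, so the decomposition has width 3, which upper-bounds the treewidth. On the other hand G contains the 4-clique {3, 4, 5, 6}. A clique must lie in a single bag of any decomposition, so no decomposition can have width below 3. The upper and lower bounds meet at 3, so that is the treewidth.

Treewidth 3.
One optimal decomposition is:
Bags: B1 = {3, 4, 5, 6}  B2 = {3, 4, 5, 7}  B3 = {1, 3, 5, 7}  B4 = {2, 3, 5, 7}
Tree: B1–B2, B2–B3, B3–B4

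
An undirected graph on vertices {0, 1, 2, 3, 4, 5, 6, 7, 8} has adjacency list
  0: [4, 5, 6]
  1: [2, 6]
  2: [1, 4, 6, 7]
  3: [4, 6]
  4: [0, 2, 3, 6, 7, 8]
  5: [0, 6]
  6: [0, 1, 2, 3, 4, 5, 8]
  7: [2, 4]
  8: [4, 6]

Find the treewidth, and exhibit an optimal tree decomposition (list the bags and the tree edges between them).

Treewidth 2.
One such decomposition:
Bags: B1 = {0, 4, 6}  B2 = {2, 4, 6}  B3 = {0, 5, 6}  B4 = {4, 6, 8}  B5 = {2, 4, 7}  B6 = {1, 2, 6}  B7 = {3, 4, 6}
Tree: B1–B2, B1–B3, B2–B4, B2–B5, B2–B6, B4–B7

Each bag holds 3 vertices, so the decomposition has width 2, which upper-bounds the treewidth. For the lower bound, the 3 vertices {1, 2, 6} are pairwise adjacent, and any tree decomposition puts a clique entirely inside one bag — forcing width ≥ 2. Hence tw(G) = 2 exactly.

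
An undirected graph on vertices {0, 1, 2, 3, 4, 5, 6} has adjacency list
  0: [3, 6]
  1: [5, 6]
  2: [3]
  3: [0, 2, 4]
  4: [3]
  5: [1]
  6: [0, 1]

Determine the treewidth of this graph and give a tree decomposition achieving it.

Every bag has size at most 2, so the width is 2 − 1 = 1 and tw(G) ≤ 1. Any graph with an edge has treewidth ≥ 1, and G has the edge 3–2. The upper and lower bounds meet at 1, so that is the treewidth.

Treewidth 1.
Bags: B1 = {2, 3}  B2 = {0, 3}  B3 = {0, 6}  B4 = {3, 4}  B5 = {1, 6}  B6 = {1, 5}
Tree: B1–B2, B2–B3, B2–B4, B3–B5, B5–B6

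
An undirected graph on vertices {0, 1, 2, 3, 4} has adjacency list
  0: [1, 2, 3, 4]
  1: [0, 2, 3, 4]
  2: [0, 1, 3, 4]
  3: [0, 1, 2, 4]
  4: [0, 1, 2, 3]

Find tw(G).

4

A width-4 tree decomposition is:
Bags: B1 = {0, 1, 2, 3, 4}
Tree: (single bag)
A single bag containing all 5 vertices is trivially a valid decomposition of width 4. For the lower bound, the 5 vertices {0, 1, 2, 3, 4} are pairwise adjacent, and any tree decomposition puts a clique entirely inside one bag — forcing width ≥ 4. Therefore the treewidth is 4.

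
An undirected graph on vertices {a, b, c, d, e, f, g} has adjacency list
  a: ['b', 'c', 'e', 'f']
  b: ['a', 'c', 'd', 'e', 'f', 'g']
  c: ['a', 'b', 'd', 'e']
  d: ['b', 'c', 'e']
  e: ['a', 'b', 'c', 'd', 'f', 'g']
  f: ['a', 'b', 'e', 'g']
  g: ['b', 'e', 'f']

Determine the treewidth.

3

A width-3 tree decomposition is:
Bags: B1 = {b, e, f, g}  B2 = {a, b, e, f}  B3 = {a, b, c, e}  B4 = {b, c, d, e}
Tree: B1–B2, B2–B3, B3–B4
Every bag has size at most 4, so the width is 4 − 1 = 3 and tw(G) ≤ 3. For the lower bound, the 4 vertices {b, c, d, e} are pairwise adjacent, and any tree decomposition puts a clique entirely inside one bag — forcing width ≥ 3. Hence tw(G) = 3 exactly.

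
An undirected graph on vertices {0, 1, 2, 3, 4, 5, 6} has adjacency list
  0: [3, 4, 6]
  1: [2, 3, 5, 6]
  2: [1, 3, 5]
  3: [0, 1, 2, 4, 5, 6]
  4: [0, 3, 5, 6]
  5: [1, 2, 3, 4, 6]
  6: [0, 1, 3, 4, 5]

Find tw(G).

3

A width-3 tree decomposition is:
Bags: B1 = {1, 2, 3, 5}  B2 = {1, 3, 5, 6}  B3 = {3, 4, 5, 6}  B4 = {0, 3, 4, 6}
Tree: B1–B2, B2–B3, B3–B4
The largest bag has 4 vertices, giving width 3; this decomposition certifies tw(G) ≤ 3. For the lower bound, the 4 vertices {0, 3, 4, 6} are pairwise adjacent, and any tree decomposition puts a clique entirely inside one bag — forcing width ≥ 3. Combining the bounds, tw(G) = 3.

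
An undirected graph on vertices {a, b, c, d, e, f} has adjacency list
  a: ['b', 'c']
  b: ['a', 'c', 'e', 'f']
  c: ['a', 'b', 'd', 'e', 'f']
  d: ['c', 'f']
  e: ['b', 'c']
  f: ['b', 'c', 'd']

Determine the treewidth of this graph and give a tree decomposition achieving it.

The largest bag has 3 vertices, giving width 2; this decomposition certifies tw(G) ≤ 2. Conversely, {c, d, f} is a clique of size 3, and the vertices of any clique must share a bag in every tree decomposition; so some bag has ≥ 3 vertices and tw(G) ≥ 2. Combining the bounds, tw(G) = 2.

Treewidth 2.
One such decomposition:
Bags: B1 = {b, c, f}  B2 = {c, d, f}  B3 = {b, c, e}  B4 = {a, b, c}
Tree: B1–B2, B1–B3, B3–B4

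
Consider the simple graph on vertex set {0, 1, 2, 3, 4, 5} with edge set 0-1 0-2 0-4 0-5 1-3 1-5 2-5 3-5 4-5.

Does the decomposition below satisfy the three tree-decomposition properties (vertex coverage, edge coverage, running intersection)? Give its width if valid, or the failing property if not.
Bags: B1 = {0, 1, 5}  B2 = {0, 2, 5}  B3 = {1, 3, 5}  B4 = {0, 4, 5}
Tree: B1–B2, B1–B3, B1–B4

Yes; width 2.

Checking the three conditions: (i) the bags cover all of {0, 1, 2, 3, 4, 5}; (ii) for each edge, some bag contains both endpoints; (iii) the bags containing any fixed vertex form a subtree. All hold, so the decomposition is valid with width 3 − 1 = 2.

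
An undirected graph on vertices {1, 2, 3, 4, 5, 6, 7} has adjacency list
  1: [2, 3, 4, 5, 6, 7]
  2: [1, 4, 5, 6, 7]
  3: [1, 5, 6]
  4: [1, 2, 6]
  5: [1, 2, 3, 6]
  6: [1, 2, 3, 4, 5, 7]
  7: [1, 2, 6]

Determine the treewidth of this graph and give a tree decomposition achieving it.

Treewidth 3.
One optimal decomposition is:
Bags: B1 = {1, 2, 5, 6}  B2 = {1, 2, 4, 6}  B3 = {1, 2, 6, 7}  B4 = {1, 3, 5, 6}
Tree: B1–B2, B1–B3, B1–B4

Each bag holds 4 vertices, so the decomposition has width 3, which upper-bounds the treewidth. Conversely, {1, 2, 4, 6} is a clique of size 4, and the vertices of any clique must share a bag in every tree decomposition; so some bag has ≥ 4 vertices and tw(G) ≥ 3. Combining the bounds, tw(G) = 3.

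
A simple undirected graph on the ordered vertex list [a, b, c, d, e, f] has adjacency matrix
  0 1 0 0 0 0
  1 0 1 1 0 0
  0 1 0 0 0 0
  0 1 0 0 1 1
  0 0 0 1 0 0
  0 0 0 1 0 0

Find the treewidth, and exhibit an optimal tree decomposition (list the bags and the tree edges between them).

Treewidth 1.
Bags: B1 = {d, f}  B2 = {d, e}  B3 = {b, d}  B4 = {a, b}  B5 = {b, c}
Tree: B1–B2, B2–B3, B3–B4, B3–B5

Every bag has size at most 2, so the width is 2 − 1 = 1 and tw(G) ≤ 1. Any graph with an edge has treewidth ≥ 1, and G has the edge f–d. Combining the bounds, tw(G) = 1.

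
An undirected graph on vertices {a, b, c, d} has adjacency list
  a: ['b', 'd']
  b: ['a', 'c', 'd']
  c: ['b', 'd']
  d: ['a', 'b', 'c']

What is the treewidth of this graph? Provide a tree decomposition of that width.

Treewidth 2.
Bags: B1 = {b, c, d}  B2 = {a, b, d}
Tree: B1–B2

Each bag holds 3 vertices, so the decomposition has width 2, which upper-bounds the treewidth. Conversely, {b, c, d} is a clique of size 3, and the vertices of any clique must share a bag in every tree decomposition; so some bag has ≥ 3 vertices and tw(G) ≥ 2. Combining the bounds, tw(G) = 2.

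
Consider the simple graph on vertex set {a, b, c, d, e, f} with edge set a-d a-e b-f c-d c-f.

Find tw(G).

A width-1 tree decomposition is:
Bags: B1 = {b, f}  B2 = {c, f}  B3 = {c, d}  B4 = {a, d}  B5 = {a, e}
Tree: B1–B2, B2–B3, B3–B4, B4–B5
Each bag holds 2 vertices, so the decomposition has width 1, which upper-bounds the treewidth. Any graph with an edge has treewidth ≥ 1, and G has the edge b–f. Hence tw(G) = 1 exactly.

1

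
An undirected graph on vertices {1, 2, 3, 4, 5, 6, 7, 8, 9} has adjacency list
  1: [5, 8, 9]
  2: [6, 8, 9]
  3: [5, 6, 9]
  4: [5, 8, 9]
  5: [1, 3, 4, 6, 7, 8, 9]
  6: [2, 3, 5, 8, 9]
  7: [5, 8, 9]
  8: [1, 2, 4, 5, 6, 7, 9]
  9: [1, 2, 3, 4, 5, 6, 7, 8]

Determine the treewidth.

3

A width-3 tree decomposition is:
Bags: B1 = {5, 6, 8, 9}  B2 = {5, 7, 8, 9}  B3 = {2, 6, 8, 9}  B4 = {3, 5, 6, 9}  B5 = {4, 5, 8, 9}  B6 = {1, 5, 8, 9}
Tree: B1–B2, B1–B3, B1–B4, B1–B5, B2–B6
Every bag has size at most 4, so the width is 4 − 1 = 3 and tw(G) ≤ 3. For the lower bound, the 4 vertices {2, 6, 8, 9} are pairwise adjacent, and any tree decomposition puts a clique entirely inside one bag — forcing width ≥ 3. Combining the bounds, tw(G) = 3.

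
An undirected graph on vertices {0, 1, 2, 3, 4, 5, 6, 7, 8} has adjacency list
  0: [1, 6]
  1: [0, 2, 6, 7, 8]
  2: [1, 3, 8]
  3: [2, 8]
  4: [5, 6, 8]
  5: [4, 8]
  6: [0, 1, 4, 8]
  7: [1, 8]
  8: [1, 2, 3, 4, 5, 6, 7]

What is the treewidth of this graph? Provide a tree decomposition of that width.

Treewidth 2.
One optimal decomposition is:
Bags: B1 = {4, 6, 8}  B2 = {1, 6, 8}  B3 = {1, 2, 8}  B4 = {4, 5, 8}  B5 = {2, 3, 8}  B6 = {0, 1, 6}  B7 = {1, 7, 8}
Tree: B1–B2, B2–B3, B1–B4, B3–B5, B2–B6, B3–B7

The largest bag has 3 vertices, giving width 2; this decomposition certifies tw(G) ≤ 2. On the other hand G contains the 3-clique {0, 1, 6}. A clique must lie in a single bag of any decomposition, so no decomposition can have width below 2. Combining the bounds, tw(G) = 2.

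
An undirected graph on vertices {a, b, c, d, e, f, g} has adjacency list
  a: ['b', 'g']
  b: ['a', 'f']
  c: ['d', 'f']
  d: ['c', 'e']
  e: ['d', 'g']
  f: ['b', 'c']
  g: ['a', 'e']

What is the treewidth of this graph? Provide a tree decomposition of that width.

Treewidth 2.
One such decomposition:
Bags: B1 = {d, e, g}  B2 = {c, d, g}  B3 = {c, f, g}  B4 = {b, f, g}  B5 = {a, b, g}
Tree: B1–B2, B2–B3, B3–B4, B4–B5

The largest bag has 3 vertices, giving width 2; this decomposition certifies tw(G) ≤ 2. Since g–e–d–c–f–b–a–g is a cycle in G, G is not acyclic. Forests are exactly the graphs of treewidth ≤ 1, so tw(G) ≥ 2. The upper and lower bounds meet at 2, so that is the treewidth.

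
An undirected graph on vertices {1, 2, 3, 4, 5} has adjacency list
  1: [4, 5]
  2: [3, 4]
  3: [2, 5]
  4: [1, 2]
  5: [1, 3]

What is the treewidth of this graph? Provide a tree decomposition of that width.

Treewidth 2.
One optimal decomposition is:
Bags: B1 = {1, 4, 5}  B2 = {2, 4, 5}  B3 = {2, 3, 5}
Tree: B1–B2, B2–B3

Every bag has size at most 3, so the width is 3 − 1 = 2 and tw(G) ≤ 2. The edges 5–1–4–2–3–5 form a cycle, so G is not a tree and its treewidth is at least 2. Hence tw(G) = 2 exactly.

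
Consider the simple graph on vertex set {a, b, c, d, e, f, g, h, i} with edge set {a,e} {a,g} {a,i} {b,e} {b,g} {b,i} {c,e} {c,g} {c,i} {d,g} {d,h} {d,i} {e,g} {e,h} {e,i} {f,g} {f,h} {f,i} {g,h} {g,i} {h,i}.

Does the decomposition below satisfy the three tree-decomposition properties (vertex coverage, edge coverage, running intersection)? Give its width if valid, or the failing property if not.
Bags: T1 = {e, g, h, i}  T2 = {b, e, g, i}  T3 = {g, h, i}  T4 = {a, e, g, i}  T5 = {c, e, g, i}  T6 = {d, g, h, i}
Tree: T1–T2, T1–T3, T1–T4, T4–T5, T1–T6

A tree decomposition must satisfy three properties: every vertex lies in some bag; for every edge, both endpoints lie together in some bag; and for every vertex, the bags containing it form a connected subtree. Here vertex f appears in no bag, so the decomposition is invalid.

No — vertex f appears in no bag.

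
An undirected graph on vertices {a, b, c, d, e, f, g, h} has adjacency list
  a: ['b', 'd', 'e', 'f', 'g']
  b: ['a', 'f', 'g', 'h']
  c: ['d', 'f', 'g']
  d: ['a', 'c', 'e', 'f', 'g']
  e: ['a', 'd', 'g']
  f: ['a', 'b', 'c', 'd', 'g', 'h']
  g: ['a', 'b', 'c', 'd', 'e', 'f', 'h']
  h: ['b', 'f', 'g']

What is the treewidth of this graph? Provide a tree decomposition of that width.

Every bag has size at most 4, so the width is 4 − 1 = 3 and tw(G) ≤ 3. Conversely, {a, d, e, g} is a clique of size 4, and the vertices of any clique must share a bag in every tree decomposition; so some bag has ≥ 4 vertices and tw(G) ≥ 3. Therefore the treewidth is 3.

Treewidth 3.
One optimal decomposition is:
Bags: B1 = {a, b, f, g}  B2 = {a, d, f, g}  B3 = {b, f, g, h}  B4 = {a, d, e, g}  B5 = {c, d, f, g}
Tree: B1–B2, B1–B3, B2–B4, B2–B5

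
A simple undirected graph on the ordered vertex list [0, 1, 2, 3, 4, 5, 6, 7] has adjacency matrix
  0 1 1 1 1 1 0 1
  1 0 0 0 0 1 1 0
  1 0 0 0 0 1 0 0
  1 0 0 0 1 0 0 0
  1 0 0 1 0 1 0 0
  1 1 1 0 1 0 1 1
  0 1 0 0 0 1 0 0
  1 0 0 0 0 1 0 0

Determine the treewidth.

A width-2 tree decomposition is:
Bags: B1 = {0, 2, 5}  B2 = {0, 5, 7}  B3 = {0, 1, 5}  B4 = {0, 4, 5}  B5 = {0, 3, 4}  B6 = {1, 5, 6}
Tree: B1–B2, B1–B3, B1–B4, B4–B5, B3–B6
The largest bag has 3 vertices, giving width 2; this decomposition certifies tw(G) ≤ 2. Conversely, {0, 3, 4} is a clique of size 3, and the vertices of any clique must share a bag in every tree decomposition; so some bag has ≥ 3 vertices and tw(G) ≥ 2. Therefore the treewidth is 2.

2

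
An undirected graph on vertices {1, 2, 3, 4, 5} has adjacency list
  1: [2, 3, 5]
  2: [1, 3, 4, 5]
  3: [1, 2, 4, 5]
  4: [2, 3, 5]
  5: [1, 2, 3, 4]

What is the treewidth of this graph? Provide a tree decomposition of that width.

The largest bag has 4 vertices, giving width 3; this decomposition certifies tw(G) ≤ 3. Conversely, {1, 2, 3, 5} is a clique of size 4, and the vertices of any clique must share a bag in every tree decomposition; so some bag has ≥ 4 vertices and tw(G) ≥ 3. Combining the bounds, tw(G) = 3.

Treewidth 3.
One such decomposition:
Bags: B1 = {2, 3, 4, 5}  B2 = {1, 2, 3, 5}
Tree: B1–B2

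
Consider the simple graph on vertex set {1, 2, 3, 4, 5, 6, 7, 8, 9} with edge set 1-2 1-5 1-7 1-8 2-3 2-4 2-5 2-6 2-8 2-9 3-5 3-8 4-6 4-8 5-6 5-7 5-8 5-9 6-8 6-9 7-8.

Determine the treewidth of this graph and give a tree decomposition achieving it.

Treewidth 3.
One optimal decomposition is:
Bags: B1 = {1, 2, 5, 8}  B2 = {2, 5, 6, 8}  B3 = {2, 3, 5, 8}  B4 = {2, 4, 6, 8}  B5 = {2, 5, 6, 9}  B6 = {1, 5, 7, 8}
Tree: B1–B2, B2–B3, B2–B4, B2–B5, B1–B6

Every bag has size at most 4, so the width is 4 − 1 = 3 and tw(G) ≤ 3. Conversely, {2, 4, 6, 8} is a clique of size 4, and the vertices of any clique must share a bag in every tree decomposition; so some bag has ≥ 4 vertices and tw(G) ≥ 3. Combining the bounds, tw(G) = 3.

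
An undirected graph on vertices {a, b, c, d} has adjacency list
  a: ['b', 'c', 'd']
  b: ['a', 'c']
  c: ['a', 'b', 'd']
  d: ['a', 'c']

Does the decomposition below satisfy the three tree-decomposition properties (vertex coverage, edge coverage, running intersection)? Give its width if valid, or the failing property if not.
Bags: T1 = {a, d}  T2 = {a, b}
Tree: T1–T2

No — vertex c appears in no bag.

A tree decomposition must satisfy three properties: every vertex lies in some bag; for every edge, both endpoints lie together in some bag; and for every vertex, the bags containing it form a connected subtree. Here vertex c appears in no bag, so the decomposition is invalid.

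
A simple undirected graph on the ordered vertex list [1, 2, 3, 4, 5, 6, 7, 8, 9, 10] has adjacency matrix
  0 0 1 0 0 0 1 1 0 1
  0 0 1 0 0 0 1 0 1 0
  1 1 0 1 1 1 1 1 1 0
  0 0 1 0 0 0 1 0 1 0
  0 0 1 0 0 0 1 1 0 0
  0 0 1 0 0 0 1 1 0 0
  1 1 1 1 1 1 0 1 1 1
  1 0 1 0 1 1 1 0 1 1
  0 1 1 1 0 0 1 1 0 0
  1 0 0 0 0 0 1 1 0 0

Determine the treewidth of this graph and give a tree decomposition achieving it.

Treewidth 3.
One such decomposition:
Bags: B1 = {1, 3, 7, 8}  B2 = {3, 5, 7, 8}  B3 = {3, 6, 7, 8}  B4 = {1, 7, 8, 10}  B5 = {3, 7, 8, 9}  B6 = {3, 4, 7, 9}  B7 = {2, 3, 7, 9}
Tree: B1–B2, B2–B3, B1–B4, B2–B5, B5–B6, B6–B7

The largest bag has 4 vertices, giving width 3; this decomposition certifies tw(G) ≤ 3. On the other hand G contains the 4-clique {1, 7, 8, 10}. A clique must lie in a single bag of any decomposition, so no decomposition can have width below 3. Combining the bounds, tw(G) = 3.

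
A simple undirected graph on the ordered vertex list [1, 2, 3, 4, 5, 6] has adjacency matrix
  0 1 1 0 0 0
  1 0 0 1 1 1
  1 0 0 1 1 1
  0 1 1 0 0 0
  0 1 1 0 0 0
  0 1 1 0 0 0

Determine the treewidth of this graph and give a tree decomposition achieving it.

Treewidth 2.
One optimal decomposition is:
Bags: B1 = {2, 3, 5}  B2 = {2, 3, 6}  B3 = {1, 2, 3}  B4 = {2, 3, 4}
Tree: B1–B2, B2–B3, B3–B4

Each bag holds 3 vertices, so the decomposition has width 2, which upper-bounds the treewidth. For the lower bound, G contains the cycle 3–5–2–6–3, so G is not a forest; only forests have treewidth ≤ 1, hence tw(G) ≥ 2. The upper and lower bounds meet at 2, so that is the treewidth.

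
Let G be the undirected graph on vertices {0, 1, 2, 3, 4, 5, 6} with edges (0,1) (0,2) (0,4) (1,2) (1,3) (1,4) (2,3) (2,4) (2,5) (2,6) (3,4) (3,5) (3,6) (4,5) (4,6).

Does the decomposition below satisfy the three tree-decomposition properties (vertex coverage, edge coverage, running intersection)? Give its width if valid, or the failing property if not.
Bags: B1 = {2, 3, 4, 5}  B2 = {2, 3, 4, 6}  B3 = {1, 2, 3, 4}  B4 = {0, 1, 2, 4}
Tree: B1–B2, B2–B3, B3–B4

Every vertex of G appears in some bag (union = {0, 1, 2, 3, 4, 5, 6}); every edge is covered by a bag; and for each vertex v the set of bags containing v is connected in the bag tree. The decomposition is therefore valid. The largest bag has 4 vertices, so the width is 3.

Yes; width 3.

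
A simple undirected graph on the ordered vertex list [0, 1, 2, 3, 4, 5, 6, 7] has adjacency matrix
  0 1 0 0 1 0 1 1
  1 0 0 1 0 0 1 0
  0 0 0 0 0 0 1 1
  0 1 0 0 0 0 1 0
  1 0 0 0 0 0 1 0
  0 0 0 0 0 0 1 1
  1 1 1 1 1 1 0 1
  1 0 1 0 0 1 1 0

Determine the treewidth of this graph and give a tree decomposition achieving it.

Treewidth 2.
One optimal decomposition is:
Bags: B1 = {0, 4, 6}  B2 = {0, 1, 6}  B3 = {0, 6, 7}  B4 = {5, 6, 7}  B5 = {1, 3, 6}  B6 = {2, 6, 7}
Tree: B1–B2, B1–B3, B3–B4, B2–B5, B3–B6

The largest bag has 3 vertices, giving width 2; this decomposition certifies tw(G) ≤ 2. On the other hand G contains the 3-clique {0, 1, 6}. A clique must lie in a single bag of any decomposition, so no decomposition can have width below 2. Combining the bounds, tw(G) = 2.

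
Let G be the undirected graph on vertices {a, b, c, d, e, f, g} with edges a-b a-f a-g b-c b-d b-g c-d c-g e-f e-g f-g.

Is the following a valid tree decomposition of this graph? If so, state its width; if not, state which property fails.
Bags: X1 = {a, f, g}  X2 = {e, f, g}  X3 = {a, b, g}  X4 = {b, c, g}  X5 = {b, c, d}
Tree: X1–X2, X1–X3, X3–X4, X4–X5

Vertex coverage: the bags together contain {a, b, c, d, e, f, g}, the full vertex set. Edge coverage: each edge of G has both endpoints in at least one bag. Running intersection: for every vertex, the bags containing it form a connected subtree. All three properties hold, so this is a valid tree decomposition of width max|bag| − 1 = 2, and hence tw(G) ≤ 2.

Yes; width 2.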